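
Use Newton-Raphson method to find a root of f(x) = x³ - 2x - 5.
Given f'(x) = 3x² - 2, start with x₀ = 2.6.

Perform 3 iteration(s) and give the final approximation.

f(x) = x³ - 2x - 5
f'(x) = 3x² - 2
x₀ = 2.6

Newton-Raphson formula: x_{n+1} = x_n - f(x_n)/f'(x_n)

Iteration 1:
  f(2.600000) = 7.376000
  f'(2.600000) = 18.280000
  x_1 = 2.600000 - 7.376000/18.280000 = 2.196499
Iteration 2:
  f(2.196499) = 1.204247
  f'(2.196499) = 12.473822
  x_2 = 2.196499 - 1.204247/12.473822 = 2.099957
Iteration 3:
  f(2.099957) = 0.060517
  f'(2.099957) = 11.229458
  x_3 = 2.099957 - 0.060517/11.229458 = 2.094568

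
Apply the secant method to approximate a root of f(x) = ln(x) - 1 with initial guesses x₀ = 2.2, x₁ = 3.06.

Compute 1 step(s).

f(x) = ln(x) - 1
x₀ = 2.2, x₁ = 3.06

Secant formula: x_{n+1} = x_n - f(x_n)(x_n - x_{n-1})/(f(x_n) - f(x_{n-1}))

Iteration 1:
  f(2.200000) = -0.211543
  f(3.060000) = 0.118415
  x_2 = 3.060000 - 0.118415×(3.060000 - 2.200000)/(0.118415 - (-0.211543))
       = 2.751364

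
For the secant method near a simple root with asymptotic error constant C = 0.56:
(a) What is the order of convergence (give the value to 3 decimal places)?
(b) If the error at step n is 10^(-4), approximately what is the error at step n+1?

(a) Secant method has superlinear convergence with order φ = (1+√5)/2 ≈ 1.618.
    This means |e_{n+1}| ≈ C|e_n|^1.618.

(b) With |e_n| = 10^(-4) and C = 0.56:
    |e_{n+1}| ≈ 0.56 × (10^(-4))^1.618 = 0.56 × 10^(-6.47)

(a) ≈ 1.618 (golden ratio); (b) |e_{n+1}| ≈ 1.888e-07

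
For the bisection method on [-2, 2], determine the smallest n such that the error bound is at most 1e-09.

We need (b-a)/2^n ≤ 1e-09
(2 - (-2))/2^n ≤ 1e-09
4/2^n ≤ 1e-09
2^n ≥ 4000000000
n ≥ log₂(4000000000) = 31.90
n ≥ 32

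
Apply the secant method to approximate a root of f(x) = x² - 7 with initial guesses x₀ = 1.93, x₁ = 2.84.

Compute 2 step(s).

f(x) = x² - 7
x₀ = 1.93, x₁ = 2.84

Secant formula: x_{n+1} = x_n - f(x_n)(x_n - x_{n-1})/(f(x_n) - f(x_{n-1}))

Iteration 1:
  f(1.930000) = -3.275100
  f(2.840000) = 1.065600
  x_2 = 2.840000 - 1.065600×(2.840000 - 1.930000)/(1.065600 - (-3.275100))
       = 2.616604
Iteration 2:
  f(2.840000) = 1.065600
  f(2.616604) = -0.153385
  x_3 = 2.616604 - (-0.153385)×(2.616604 - 2.840000)/(-0.153385 - 1.065600)
       = 2.644714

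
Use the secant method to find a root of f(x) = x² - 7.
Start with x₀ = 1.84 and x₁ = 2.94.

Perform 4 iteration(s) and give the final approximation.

f(x) = x² - 7
x₀ = 1.84, x₁ = 2.94

Secant formula: x_{n+1} = x_n - f(x_n)(x_n - x_{n-1})/(f(x_n) - f(x_{n-1}))

Iteration 1:
  f(1.840000) = -3.614400
  f(2.940000) = 1.643600
  x_2 = 2.940000 - 1.643600×(2.940000 - 1.840000)/(1.643600 - (-3.614400))
       = 2.596151
Iteration 2:
  f(2.940000) = 1.643600
  f(2.596151) = -0.260002
  x_3 = 2.596151 - (-0.260002)×(2.596151 - 2.940000)/(-0.260002 - 1.643600)
       = 2.643115
Iteration 3:
  f(2.596151) = -0.260002
  f(2.643115) = -0.013943
  x_4 = 2.643115 - (-0.013943)×(2.643115 - 2.596151)/(-0.013943 - (-0.260002))
       = 2.645776
Iteration 4:
  f(2.643115) = -0.013943
  f(2.645776) = 0.000132
  x_5 = 2.645776 - 0.000132×(2.645776 - 2.643115)/(0.000132 - (-0.013943))
       = 2.645751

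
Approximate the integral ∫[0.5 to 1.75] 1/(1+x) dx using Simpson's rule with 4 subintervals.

f(x) = 1/(1+x)
a = 0.5, b = 1.75, n = 4
h = (b - a)/n = 0.312500

Simpson's rule: (h/3)[f(x₀) + 4f(x₁) + 2f(x₂) + ... + f(xₙ)]

x_0 = 0.5000, f(x_0) = 0.666667, coefficient = 1
x_1 = 0.8125, f(x_1) = 0.551724, coefficient = 4
x_2 = 1.1250, f(x_2) = 0.470588, coefficient = 2
x_3 = 1.4375, f(x_3) = 0.410256, coefficient = 4
x_4 = 1.7500, f(x_4) = 0.363636, coefficient = 1

I ≈ (0.312500/3) × 5.819402 = 0.606188
Exact value: 0.606136
Error: 0.000052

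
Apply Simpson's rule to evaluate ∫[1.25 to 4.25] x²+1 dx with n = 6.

f(x) = x²+1
a = 1.25, b = 4.25, n = 6
h = (b - a)/n = 0.500000

Simpson's rule: (h/3)[f(x₀) + 4f(x₁) + 2f(x₂) + ... + f(xₙ)]

x_0 = 1.2500, f(x_0) = 2.562500, coefficient = 1
x_1 = 1.7500, f(x_1) = 4.062500, coefficient = 4
x_2 = 2.2500, f(x_2) = 6.062500, coefficient = 2
x_3 = 2.7500, f(x_3) = 8.562500, coefficient = 4
x_4 = 3.2500, f(x_4) = 11.562500, coefficient = 2
x_5 = 3.7500, f(x_5) = 15.062500, coefficient = 4
x_6 = 4.2500, f(x_6) = 19.062500, coefficient = 1

I ≈ (0.500000/3) × 167.625000 = 27.937500
Exact value: 27.937500
Error: 0.000000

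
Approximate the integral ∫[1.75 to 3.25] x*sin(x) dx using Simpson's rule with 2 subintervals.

f(x) = x*sin(x)
a = 1.75, b = 3.25, n = 2
h = (b - a)/n = 0.750000

Simpson's rule: (h/3)[f(x₀) + 4f(x₁) + 2f(x₂) + ... + f(xₙ)]

x_0 = 1.7500, f(x_0) = 1.721975, coefficient = 1
x_1 = 2.5000, f(x_1) = 1.496180, coefficient = 4
x_2 = 3.2500, f(x_2) = -0.351634, coefficient = 1

I ≈ (0.750000/3) × 7.355063 = 1.838766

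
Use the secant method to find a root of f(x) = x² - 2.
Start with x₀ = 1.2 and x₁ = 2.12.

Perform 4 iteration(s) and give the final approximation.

f(x) = x² - 2
x₀ = 1.2, x₁ = 2.12

Secant formula: x_{n+1} = x_n - f(x_n)(x_n - x_{n-1})/(f(x_n) - f(x_{n-1}))

Iteration 1:
  f(1.200000) = -0.560000
  f(2.120000) = 2.494400
  x_2 = 2.120000 - 2.494400×(2.120000 - 1.200000)/(2.494400 - (-0.560000))
       = 1.368675
Iteration 2:
  f(2.120000) = 2.494400
  f(1.368675) = -0.126730
  x_3 = 1.368675 - (-0.126730)×(1.368675 - 2.120000)/(-0.126730 - 2.494400)
       = 1.405001
Iteration 3:
  f(1.368675) = -0.126730
  f(1.405001) = -0.025973
  x_4 = 1.405001 - (-0.025973)×(1.405001 - 1.368675)/(-0.025973 - (-0.126730))
       = 1.414365
Iteration 4:
  f(1.405001) = -0.025973
  f(1.414365) = 0.000428
  x_5 = 1.414365 - 0.000428×(1.414365 - 1.405001)/(0.000428 - (-0.025973))
       = 1.414213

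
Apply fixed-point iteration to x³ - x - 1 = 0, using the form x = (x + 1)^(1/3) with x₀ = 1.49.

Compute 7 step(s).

Equation: x³ - x - 1 = 0
Fixed-point form: x = (x + 1)^(1/3)
x₀ = 1.49

x_1 = g(1.490000) = 1.355397
x_2 = g(1.355397) = 1.330520
x_3 = g(1.330520) = 1.325819
x_4 = g(1.325819) = 1.324927
x_5 = g(1.324927) = 1.324758
x_6 = g(1.324758) = 1.324726
x_7 = g(1.324726) = 1.324719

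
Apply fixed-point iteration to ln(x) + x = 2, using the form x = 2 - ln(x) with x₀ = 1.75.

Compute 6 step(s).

Equation: ln(x) + x = 2
Fixed-point form: x = 2 - ln(x)
x₀ = 1.75

x_1 = g(1.750000) = 1.440384
x_2 = g(1.440384) = 1.635090
x_3 = g(1.635090) = 1.508302
x_4 = g(1.508302) = 1.589015
x_5 = g(1.589015) = 1.536885
x_6 = g(1.536885) = 1.570242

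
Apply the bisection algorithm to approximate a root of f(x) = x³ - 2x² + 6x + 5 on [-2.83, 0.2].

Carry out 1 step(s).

f(x) = x³ - 2x² + 6x + 5
Initial interval: [-2.83, 0.2]

Iteration 1:
  c_1 = (-2.830000 + 0.200000)/2 = -1.315000
  f(c_1) = f(-1.315000) = -8.622381
  f(a) × f(c) ≥ 0, new interval: [-1.315000, 0.200000]

After 1 iteration(s), the approximation is c_1 = -1.315000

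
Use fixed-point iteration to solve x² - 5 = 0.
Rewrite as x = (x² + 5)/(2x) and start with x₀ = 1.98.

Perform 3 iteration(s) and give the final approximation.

Equation: x² - 5 = 0
Fixed-point form: x = (x² + 5)/(2x)
x₀ = 1.98

x_1 = g(1.980000) = 2.252626
x_2 = g(2.252626) = 2.236129
x_3 = g(2.236129) = 2.236068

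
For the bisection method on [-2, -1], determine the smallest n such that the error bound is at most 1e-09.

We need (b-a)/2^n ≤ 1e-09
(-1 - (-2))/2^n ≤ 1e-09
1/2^n ≤ 1e-09
2^n ≥ 1000000000
n ≥ log₂(1000000000) = 29.90
n ≥ 30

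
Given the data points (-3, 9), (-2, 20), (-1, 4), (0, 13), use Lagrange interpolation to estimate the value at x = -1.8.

Lagrange interpolation formula:
P(x) = Σ yᵢ × Lᵢ(x)
where Lᵢ(x) = Π_{j≠i} (x - xⱼ)/(xᵢ - xⱼ)

L_0(-1.8) = (-1.8 - (-2))/(-3 - (-2)) × (-1.8 - (-1))/(-3 - (-1)) × (-1.8 - 0)/(-3 - 0) = -0.048000
L_1(-1.8) = (-1.8 - (-3))/(-2 - (-3)) × (-1.8 - (-1))/(-2 - (-1)) × (-1.8 - 0)/(-2 - 0) = 0.864000
L_2(-1.8) = (-1.8 - (-3))/(-1 - (-3)) × (-1.8 - (-2))/(-1 - (-2)) × (-1.8 - 0)/(-1 - 0) = 0.216000
L_3(-1.8) = (-1.8 - (-3))/(0 - (-3)) × (-1.8 - (-2))/(0 - (-2)) × (-1.8 - (-1))/(0 - (-1)) = -0.032000

P(-1.8) = 9×L_0(-1.8) + 20×L_1(-1.8) + 4×L_2(-1.8) + 13×L_3(-1.8)
P(-1.8) = 17.296000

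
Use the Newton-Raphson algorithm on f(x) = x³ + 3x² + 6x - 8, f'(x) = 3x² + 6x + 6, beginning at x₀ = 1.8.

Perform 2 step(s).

f(x) = x³ + 3x² + 6x - 8
f'(x) = 3x² + 6x + 6
x₀ = 1.8

Newton-Raphson formula: x_{n+1} = x_n - f(x_n)/f'(x_n)

Iteration 1:
  f(1.800000) = 18.352000
  f'(1.800000) = 26.520000
  x_1 = 1.800000 - 18.352000/26.520000 = 1.107994
Iteration 2:
  f(1.107994) = 3.691145
  f'(1.107994) = 16.330916
  x_2 = 1.107994 - 3.691145/16.330916 = 0.881972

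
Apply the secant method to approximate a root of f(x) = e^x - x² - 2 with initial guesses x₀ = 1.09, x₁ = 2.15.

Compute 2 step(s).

f(x) = e^x - x² - 2
x₀ = 1.09, x₁ = 2.15

Secant formula: x_{n+1} = x_n - f(x_n)(x_n - x_{n-1})/(f(x_n) - f(x_{n-1}))

Iteration 1:
  f(1.090000) = -0.213826
  f(2.150000) = 1.962358
  x_2 = 2.150000 - 1.962358×(2.150000 - 1.090000)/(1.962358 - (-0.213826))
       = 1.194153
Iteration 2:
  f(2.150000) = 1.962358
  f(1.194153) = -0.125241
  x_3 = 1.194153 - (-0.125241)×(1.194153 - 2.150000)/(-0.125241 - 1.962358)
       = 1.251497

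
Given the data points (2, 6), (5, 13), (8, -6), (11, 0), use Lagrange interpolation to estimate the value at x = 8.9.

Lagrange interpolation formula:
P(x) = Σ yᵢ × Lᵢ(x)
where Lᵢ(x) = Π_{j≠i} (x - xⱼ)/(xᵢ - xⱼ)

L_0(8.9) = (8.9 - 5)/(2 - 5) × (8.9 - 8)/(2 - 8) × (8.9 - 11)/(2 - 11) = 0.045500
L_1(8.9) = (8.9 - 2)/(5 - 2) × (8.9 - 8)/(5 - 8) × (8.9 - 11)/(5 - 11) = -0.241500
L_2(8.9) = (8.9 - 2)/(8 - 2) × (8.9 - 5)/(8 - 5) × (8.9 - 11)/(8 - 11) = 1.046500
L_3(8.9) = (8.9 - 2)/(11 - 2) × (8.9 - 5)/(11 - 5) × (8.9 - 8)/(11 - 8) = 0.149500

P(8.9) = 6×L_0(8.9) + 13×L_1(8.9) + (-6)×L_2(8.9) + 0×L_3(8.9)
P(8.9) = -9.145500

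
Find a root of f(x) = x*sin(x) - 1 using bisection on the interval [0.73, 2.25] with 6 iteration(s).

f(x) = x*sin(x) - 1
Initial interval: [0.73, 2.25]

Iteration 1:
  c_1 = (0.730000 + 2.250000)/2 = 1.490000
  f(c_1) = f(1.490000) = 0.485139
  f(a) × f(c) < 0, new interval: [0.730000, 1.490000]
Iteration 2:
  c_2 = (0.730000 + 1.490000)/2 = 1.110000
  f(c_2) = f(1.110000) = -0.005774
  f(a) × f(c) ≥ 0, new interval: [1.110000, 1.490000]
Iteration 3:
  c_3 = (1.110000 + 1.490000)/2 = 1.300000
  f(c_3) = f(1.300000) = 0.252626
  f(a) × f(c) < 0, new interval: [1.110000, 1.300000]
Iteration 4:
  c_4 = (1.110000 + 1.300000)/2 = 1.205000
  f(c_4) = f(1.205000) = 0.125276
  f(a) × f(c) < 0, new interval: [1.110000, 1.205000]
Iteration 5:
  c_5 = (1.110000 + 1.205000)/2 = 1.157500
  f(c_5) = f(1.157500) = 0.060041
  f(a) × f(c) < 0, new interval: [1.110000, 1.157500]
Iteration 6:
  c_6 = (1.110000 + 1.157500)/2 = 1.133750
  f(c_6) = f(1.133750) = 0.027184
  f(a) × f(c) < 0, new interval: [1.110000, 1.133750]

After 6 iteration(s), the approximation is c_6 = 1.133750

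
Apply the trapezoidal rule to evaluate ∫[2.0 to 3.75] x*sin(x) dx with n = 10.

f(x) = x*sin(x)
a = 2.0, b = 3.75, n = 10
h = (b - a)/n = 0.175000

Trapezoidal rule: (h/2)[f(x₀) + 2f(x₁) + 2f(x₂) + ... + f(xₙ)]

x_0 = 2.0000, f(x_0) = 1.818595, coefficient = 1
x_1 = 2.1750, f(x_1) = 1.789927, coefficient = 2
x_2 = 2.3500, f(x_2) = 1.671962, coefficient = 2
x_3 = 2.5250, f(x_3) = 1.460103, coefficient = 2
x_4 = 2.7000, f(x_4) = 1.153926, coefficient = 2
x_5 = 2.8750, f(x_5) = 0.757407, coefficient = 2
x_6 = 3.0500, f(x_6) = 0.278967, coefficient = 2
x_7 = 3.2250, f(x_7) = -0.268677, coefficient = 2
x_8 = 3.4000, f(x_8) = -0.868840, coefficient = 2
x_9 = 3.5750, f(x_9) = -1.501377, coefficient = 2
x_10 = 3.7500, f(x_10) = -2.143355, coefficient = 1

I ≈ (0.175000/2) × 8.622037 = 0.754428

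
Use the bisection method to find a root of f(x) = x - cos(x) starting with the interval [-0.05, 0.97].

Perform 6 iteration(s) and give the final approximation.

f(x) = x - cos(x)
Initial interval: [-0.05, 0.97]

Iteration 1:
  c_1 = (-0.050000 + 0.970000)/2 = 0.460000
  f(c_1) = f(0.460000) = -0.436052
  f(a) × f(c) ≥ 0, new interval: [0.460000, 0.970000]
Iteration 2:
  c_2 = (0.460000 + 0.970000)/2 = 0.715000
  f(c_2) = f(0.715000) = -0.040093
  f(a) × f(c) ≥ 0, new interval: [0.715000, 0.970000]
Iteration 3:
  c_3 = (0.715000 + 0.970000)/2 = 0.842500
  f(c_3) = f(0.842500) = 0.176901
  f(a) × f(c) < 0, new interval: [0.715000, 0.842500]
Iteration 4:
  c_4 = (0.715000 + 0.842500)/2 = 0.778750
  f(c_4) = f(0.778750) = 0.066958
  f(a) × f(c) < 0, new interval: [0.715000, 0.778750]
Iteration 5:
  c_5 = (0.715000 + 0.778750)/2 = 0.746875
  f(c_5) = f(0.746875) = 0.013060
  f(a) × f(c) < 0, new interval: [0.715000, 0.746875]
Iteration 6:
  c_6 = (0.715000 + 0.746875)/2 = 0.730938
  f(c_6) = f(0.730938) = -0.013611
  f(a) × f(c) ≥ 0, new interval: [0.730938, 0.746875]

After 6 iteration(s), the approximation is c_6 = 0.730938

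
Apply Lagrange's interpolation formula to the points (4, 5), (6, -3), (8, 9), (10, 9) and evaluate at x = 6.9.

Lagrange interpolation formula:
P(x) = Σ yᵢ × Lᵢ(x)
where Lᵢ(x) = Π_{j≠i} (x - xⱼ)/(xᵢ - xⱼ)

L_0(6.9) = (6.9 - 6)/(4 - 6) × (6.9 - 8)/(4 - 8) × (6.9 - 10)/(4 - 10) = -0.063937
L_1(6.9) = (6.9 - 4)/(6 - 4) × (6.9 - 8)/(6 - 8) × (6.9 - 10)/(6 - 10) = 0.618062
L_2(6.9) = (6.9 - 4)/(8 - 4) × (6.9 - 6)/(8 - 6) × (6.9 - 10)/(8 - 10) = 0.505688
L_3(6.9) = (6.9 - 4)/(10 - 4) × (6.9 - 6)/(10 - 6) × (6.9 - 8)/(10 - 8) = -0.059813

P(6.9) = 5×L_0(6.9) + (-3)×L_1(6.9) + 9×L_2(6.9) + 9×L_3(6.9)
P(6.9) = 1.839000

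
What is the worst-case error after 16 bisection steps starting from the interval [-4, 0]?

Bisection error bound: |error| ≤ (b-a)/2^n
|error| ≤ (0 - (-4))/2^16 = 4/2^16
|error| ≤ 0.0000610352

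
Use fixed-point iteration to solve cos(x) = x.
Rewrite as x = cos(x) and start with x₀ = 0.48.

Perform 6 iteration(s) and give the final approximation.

Equation: cos(x) = x
Fixed-point form: x = cos(x)
x₀ = 0.48

x_1 = g(0.480000) = 0.886995
x_2 = g(0.886995) = 0.631744
x_3 = g(0.631744) = 0.806999
x_4 = g(0.806999) = 0.691669
x_5 = g(0.691669) = 0.770182
x_6 = g(0.770182) = 0.717784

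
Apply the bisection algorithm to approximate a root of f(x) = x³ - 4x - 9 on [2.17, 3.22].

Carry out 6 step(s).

f(x) = x³ - 4x - 9
Initial interval: [2.17, 3.22]

Iteration 1:
  c_1 = (2.170000 + 3.220000)/2 = 2.695000
  f(c_1) = f(2.695000) = -0.206148
  f(a) × f(c) ≥ 0, new interval: [2.695000, 3.220000]
Iteration 2:
  c_2 = (2.695000 + 3.220000)/2 = 2.957500
  f(c_2) = f(2.957500) = 5.038679
  f(a) × f(c) < 0, new interval: [2.695000, 2.957500]
Iteration 3:
  c_3 = (2.695000 + 2.957500)/2 = 2.826250
  f(c_3) = f(2.826250) = 2.270206
  f(a) × f(c) < 0, new interval: [2.695000, 2.826250]
Iteration 4:
  c_4 = (2.695000 + 2.826250)/2 = 2.760625
  f(c_4) = f(2.760625) = 0.996362
  f(a) × f(c) < 0, new interval: [2.695000, 2.760625]
Iteration 5:
  c_5 = (2.695000 + 2.760625)/2 = 2.727813
  f(c_5) = f(2.727813) = 0.386297
  f(a) × f(c) < 0, new interval: [2.695000, 2.727813]
Iteration 6:
  c_6 = (2.695000 + 2.727813)/2 = 2.711406
  f(c_6) = f(2.711406) = 0.087885
  f(a) × f(c) < 0, new interval: [2.695000, 2.711406]

After 6 iteration(s), the approximation is c_6 = 2.711406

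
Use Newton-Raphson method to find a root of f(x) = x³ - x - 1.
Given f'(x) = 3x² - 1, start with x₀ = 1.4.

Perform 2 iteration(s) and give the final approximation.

f(x) = x³ - x - 1
f'(x) = 3x² - 1
x₀ = 1.4

Newton-Raphson formula: x_{n+1} = x_n - f(x_n)/f'(x_n)

Iteration 1:
  f(1.400000) = 0.344000
  f'(1.400000) = 4.880000
  x_1 = 1.400000 - 0.344000/4.880000 = 1.329508
Iteration 2:
  f(1.329508) = 0.020520
  f'(1.329508) = 4.302776
  x_2 = 1.329508 - 0.020520/4.302776 = 1.324739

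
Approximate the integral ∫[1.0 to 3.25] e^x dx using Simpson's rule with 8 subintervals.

f(x) = e^x
a = 1.0, b = 3.25, n = 8
h = (b - a)/n = 0.281250

Simpson's rule: (h/3)[f(x₀) + 4f(x₁) + 2f(x₂) + ... + f(xₙ)]

x_0 = 1.0000, f(x_0) = 2.718282, coefficient = 1
x_1 = 1.2812, f(x_1) = 3.601138, coefficient = 4
x_2 = 1.5625, f(x_2) = 4.770733, coefficient = 2
x_3 = 1.8438, f(x_3) = 6.320195, coefficient = 4
x_4 = 2.1250, f(x_4) = 8.372897, coefficient = 2
x_5 = 2.4062, f(x_5) = 11.092287, coefficient = 4
x_6 = 2.6875, f(x_6) = 14.694893, coefficient = 2
x_7 = 2.9688, f(x_7) = 19.467570, coefficient = 4
x_8 = 3.2500, f(x_8) = 25.790340, coefficient = 1

I ≈ (0.281250/3) × 246.110428 = 23.072853
Exact value: 23.072058
Error: 0.000795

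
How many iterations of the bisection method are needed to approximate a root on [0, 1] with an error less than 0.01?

We need (b-a)/2^n ≤ 0.01
(1 - 0)/2^n ≤ 0.01
1/2^n ≤ 0.01
2^n ≥ 100
n ≥ log₂(100) = 6.64
n ≥ 7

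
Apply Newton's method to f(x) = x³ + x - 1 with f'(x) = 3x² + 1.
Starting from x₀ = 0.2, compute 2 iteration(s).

f(x) = x³ + x - 1
f'(x) = 3x² + 1
x₀ = 0.2

Newton-Raphson formula: x_{n+1} = x_n - f(x_n)/f'(x_n)

Iteration 1:
  f(0.200000) = -0.792000
  f'(0.200000) = 1.120000
  x_1 = 0.200000 - (-0.792000)/1.120000 = 0.907143
Iteration 2:
  f(0.907143) = 0.653638
  f'(0.907143) = 3.468724
  x_2 = 0.907143 - 0.653638/3.468724 = 0.718705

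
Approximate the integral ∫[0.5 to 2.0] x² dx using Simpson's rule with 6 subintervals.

f(x) = x²
a = 0.5, b = 2.0, n = 6
h = (b - a)/n = 0.250000

Simpson's rule: (h/3)[f(x₀) + 4f(x₁) + 2f(x₂) + ... + f(xₙ)]

x_0 = 0.5000, f(x_0) = 0.250000, coefficient = 1
x_1 = 0.7500, f(x_1) = 0.562500, coefficient = 4
x_2 = 1.0000, f(x_2) = 1.000000, coefficient = 2
x_3 = 1.2500, f(x_3) = 1.562500, coefficient = 4
x_4 = 1.5000, f(x_4) = 2.250000, coefficient = 2
x_5 = 1.7500, f(x_5) = 3.062500, coefficient = 4
x_6 = 2.0000, f(x_6) = 4.000000, coefficient = 1

I ≈ (0.250000/3) × 31.500000 = 2.625000
Exact value: 2.625000
Error: 0.000000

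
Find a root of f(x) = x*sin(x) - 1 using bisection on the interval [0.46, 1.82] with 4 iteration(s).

f(x) = x*sin(x) - 1
Initial interval: [0.46, 1.82]

Iteration 1:
  c_1 = (0.460000 + 1.820000)/2 = 1.140000
  f(c_1) = f(1.140000) = 0.035842
  f(a) × f(c) < 0, new interval: [0.460000, 1.140000]
Iteration 2:
  c_2 = (0.460000 + 1.140000)/2 = 0.800000
  f(c_2) = f(0.800000) = -0.426115
  f(a) × f(c) ≥ 0, new interval: [0.800000, 1.140000]
Iteration 3:
  c_3 = (0.800000 + 1.140000)/2 = 0.970000
  f(c_3) = f(0.970000) = -0.199861
  f(a) × f(c) ≥ 0, new interval: [0.970000, 1.140000]
Iteration 4:
  c_4 = (0.970000 + 1.140000)/2 = 1.055000
  f(c_4) = f(1.055000) = -0.082255
  f(a) × f(c) ≥ 0, new interval: [1.055000, 1.140000]

After 4 iteration(s), the approximation is c_4 = 1.055000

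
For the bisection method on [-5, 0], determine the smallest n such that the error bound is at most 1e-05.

We need (b-a)/2^n ≤ 1e-05
(0 - (-5))/2^n ≤ 1e-05
5/2^n ≤ 1e-05
2^n ≥ 500000
n ≥ log₂(500000) = 18.93
n ≥ 19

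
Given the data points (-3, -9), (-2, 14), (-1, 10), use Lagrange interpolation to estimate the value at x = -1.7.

Lagrange interpolation formula:
P(x) = Σ yᵢ × Lᵢ(x)
where Lᵢ(x) = Π_{j≠i} (x - xⱼ)/(xᵢ - xⱼ)

L_0(-1.7) = (-1.7 - (-2))/(-3 - (-2)) × (-1.7 - (-1))/(-3 - (-1)) = -0.105000
L_1(-1.7) = (-1.7 - (-3))/(-2 - (-3)) × (-1.7 - (-1))/(-2 - (-1)) = 0.910000
L_2(-1.7) = (-1.7 - (-3))/(-1 - (-3)) × (-1.7 - (-2))/(-1 - (-2)) = 0.195000

P(-1.7) = (-9)×L_0(-1.7) + 14×L_1(-1.7) + 10×L_2(-1.7)
P(-1.7) = 15.635000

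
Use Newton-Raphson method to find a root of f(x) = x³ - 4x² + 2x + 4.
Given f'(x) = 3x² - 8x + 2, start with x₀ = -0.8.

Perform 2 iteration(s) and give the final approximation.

f(x) = x³ - 4x² + 2x + 4
f'(x) = 3x² - 8x + 2
x₀ = -0.8

Newton-Raphson formula: x_{n+1} = x_n - f(x_n)/f'(x_n)

Iteration 1:
  f(-0.800000) = -0.672000
  f'(-0.800000) = 10.320000
  x_1 = -0.800000 - (-0.672000)/10.320000 = -0.734884
Iteration 2:
  f(-0.734884) = -0.026861
  f'(-0.734884) = 9.499232
  x_2 = -0.734884 - (-0.026861)/9.499232 = -0.732056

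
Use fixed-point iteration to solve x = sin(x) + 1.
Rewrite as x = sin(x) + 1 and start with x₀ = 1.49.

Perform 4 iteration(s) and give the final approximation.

Equation: x = sin(x) + 1
Fixed-point form: x = sin(x) + 1
x₀ = 1.49

x_1 = g(1.490000) = 1.996738
x_2 = g(1.996738) = 1.910650
x_3 = g(1.910650) = 1.942803
x_4 = g(1.942803) = 1.931600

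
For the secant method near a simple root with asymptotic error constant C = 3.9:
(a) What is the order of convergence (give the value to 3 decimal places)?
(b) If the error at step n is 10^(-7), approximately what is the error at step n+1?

(a) Secant method has superlinear convergence with order φ = (1+√5)/2 ≈ 1.618.
    This means |e_{n+1}| ≈ C|e_n|^1.618.

(b) With |e_n| = 10^(-7) and C = 3.9:
    |e_{n+1}| ≈ 3.9 × (10^(-7))^1.618 = 3.9 × 10^(-11.33)

(a) ≈ 1.618 (golden ratio); (b) |e_{n+1}| ≈ 1.840e-11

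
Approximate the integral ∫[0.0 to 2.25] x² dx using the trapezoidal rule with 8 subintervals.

f(x) = x²
a = 0.0, b = 2.25, n = 8
h = (b - a)/n = 0.281250

Trapezoidal rule: (h/2)[f(x₀) + 2f(x₁) + 2f(x₂) + ... + f(xₙ)]

x_0 = 0.0000, f(x_0) = 0.000000, coefficient = 1
x_1 = 0.2812, f(x_1) = 0.079102, coefficient = 2
x_2 = 0.5625, f(x_2) = 0.316406, coefficient = 2
x_3 = 0.8438, f(x_3) = 0.711914, coefficient = 2
x_4 = 1.1250, f(x_4) = 1.265625, coefficient = 2
x_5 = 1.4062, f(x_5) = 1.977539, coefficient = 2
x_6 = 1.6875, f(x_6) = 2.847656, coefficient = 2
x_7 = 1.9688, f(x_7) = 3.875977, coefficient = 2
x_8 = 2.2500, f(x_8) = 5.062500, coefficient = 1

I ≈ (0.281250/2) × 27.210938 = 3.826538
Exact value: 3.796875
Error: 0.029663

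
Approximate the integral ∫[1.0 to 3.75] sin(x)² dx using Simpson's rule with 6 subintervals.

f(x) = sin(x)²
a = 1.0, b = 3.75, n = 6
h = (b - a)/n = 0.458333

Simpson's rule: (h/3)[f(x₀) + 4f(x₁) + 2f(x₂) + ... + f(xₙ)]

x_0 = 1.0000, f(x_0) = 0.708073, coefficient = 1
x_1 = 1.4583, f(x_1) = 0.987405, coefficient = 4
x_2 = 1.9167, f(x_2) = 0.885068, coefficient = 2
x_3 = 2.3750, f(x_3) = 0.481199, coefficient = 4
x_4 = 2.8333, f(x_4) = 0.092052, coefficient = 2
x_5 = 3.2917, f(x_5) = 0.022354, coefficient = 4
x_6 = 3.7500, f(x_6) = 0.326682, coefficient = 1

I ≈ (0.458333/3) × 8.952828 = 1.367793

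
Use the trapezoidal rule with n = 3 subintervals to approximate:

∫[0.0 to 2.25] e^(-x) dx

f(x) = e^(-x)
a = 0.0, b = 2.25, n = 3
h = (b - a)/n = 0.750000

Trapezoidal rule: (h/2)[f(x₀) + 2f(x₁) + 2f(x₂) + ... + f(xₙ)]

x_0 = 0.0000, f(x_0) = 1.000000, coefficient = 1
x_1 = 0.7500, f(x_1) = 0.472367, coefficient = 2
x_2 = 1.5000, f(x_2) = 0.223130, coefficient = 2
x_3 = 2.2500, f(x_3) = 0.105399, coefficient = 1

I ≈ (0.750000/2) × 2.496393 = 0.936147
Exact value: 0.894601
Error: 0.041546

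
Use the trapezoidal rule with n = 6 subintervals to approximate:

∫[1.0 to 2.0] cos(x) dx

f(x) = cos(x)
a = 1.0, b = 2.0, n = 6
h = (b - a)/n = 0.166667

Trapezoidal rule: (h/2)[f(x₀) + 2f(x₁) + 2f(x₂) + ... + f(xₙ)]

x_0 = 1.0000, f(x_0) = 0.540302, coefficient = 1
x_1 = 1.1667, f(x_1) = 0.393219, coefficient = 2
x_2 = 1.3333, f(x_2) = 0.235238, coefficient = 2
x_3 = 1.5000, f(x_3) = 0.070737, coefficient = 2
x_4 = 1.6667, f(x_4) = -0.095724, coefficient = 2
x_5 = 1.8333, f(x_5) = -0.259531, coefficient = 2
x_6 = 2.0000, f(x_6) = -0.416147, coefficient = 1

I ≈ (0.166667/2) × 0.812032 = 0.067669
Exact value: 0.067826
Error: 0.000157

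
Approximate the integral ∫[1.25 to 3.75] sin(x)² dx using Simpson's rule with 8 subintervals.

f(x) = sin(x)²
a = 1.25, b = 3.75, n = 8
h = (b - a)/n = 0.312500

Simpson's rule: (h/3)[f(x₀) + 4f(x₁) + 2f(x₂) + ... + f(xₙ)]

x_0 = 1.2500, f(x_0) = 0.900572, coefficient = 1
x_1 = 1.5625, f(x_1) = 0.999931, coefficient = 4
x_2 = 1.8750, f(x_2) = 0.910280, coefficient = 2
x_3 = 2.1875, f(x_3) = 0.665512, coefficient = 4
x_4 = 2.5000, f(x_4) = 0.358169, coefficient = 2
x_5 = 2.8125, f(x_5) = 0.104448, coefficient = 4
x_6 = 3.1250, f(x_6) = 0.000275, coefficient = 2
x_7 = 3.4375, f(x_7) = 0.085035, coefficient = 4
x_8 = 3.7500, f(x_8) = 0.326682, coefficient = 1

I ≈ (0.312500/3) × 11.184409 = 1.165043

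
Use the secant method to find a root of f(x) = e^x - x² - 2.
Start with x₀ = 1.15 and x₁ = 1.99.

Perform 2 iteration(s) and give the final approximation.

f(x) = e^x - x² - 2
x₀ = 1.15, x₁ = 1.99

Secant formula: x_{n+1} = x_n - f(x_n)(x_n - x_{n-1})/(f(x_n) - f(x_{n-1}))

Iteration 1:
  f(1.150000) = -0.164307
  f(1.990000) = 1.355434
  x_2 = 1.990000 - 1.355434×(1.990000 - 1.150000)/(1.355434 - (-0.164307))
       = 1.240817
Iteration 2:
  f(1.990000) = 1.355434
  f(1.240817) = -0.081189
  x_3 = 1.240817 - (-0.081189)×(1.240817 - 1.990000)/(-0.081189 - 1.355434)
       = 1.283156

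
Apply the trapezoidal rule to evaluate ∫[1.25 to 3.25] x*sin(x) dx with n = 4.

f(x) = x*sin(x)
a = 1.25, b = 3.25, n = 4
h = (b - a)/n = 0.500000

Trapezoidal rule: (h/2)[f(x₀) + 2f(x₁) + 2f(x₂) + ... + f(xₙ)]

x_0 = 1.2500, f(x_0) = 1.186231, coefficient = 1
x_1 = 1.7500, f(x_1) = 1.721975, coefficient = 2
x_2 = 2.2500, f(x_2) = 1.750665, coefficient = 2
x_3 = 2.7500, f(x_3) = 1.049568, coefficient = 2
x_4 = 3.2500, f(x_4) = -0.351634, coefficient = 1

I ≈ (0.500000/2) × 9.879012 = 2.469753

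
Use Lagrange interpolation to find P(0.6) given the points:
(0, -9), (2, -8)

Lagrange interpolation formula:
P(x) = Σ yᵢ × Lᵢ(x)
where Lᵢ(x) = Π_{j≠i} (x - xⱼ)/(xᵢ - xⱼ)

L_0(0.6) = (0.6 - 2)/(0 - 2) = 0.700000
L_1(0.6) = (0.6 - 0)/(2 - 0) = 0.300000

P(0.6) = (-9)×L_0(0.6) + (-8)×L_1(0.6)
P(0.6) = -8.700000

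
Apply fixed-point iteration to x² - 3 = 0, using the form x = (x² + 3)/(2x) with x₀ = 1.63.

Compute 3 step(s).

Equation: x² - 3 = 0
Fixed-point form: x = (x² + 3)/(2x)
x₀ = 1.63

x_1 = g(1.630000) = 1.735245
x_2 = g(1.735245) = 1.732054
x_3 = g(1.732054) = 1.732051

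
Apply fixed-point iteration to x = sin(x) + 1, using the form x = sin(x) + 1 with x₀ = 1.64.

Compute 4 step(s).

Equation: x = sin(x) + 1
Fixed-point form: x = sin(x) + 1
x₀ = 1.64

x_1 = g(1.640000) = 1.997606
x_2 = g(1.997606) = 1.910291
x_3 = g(1.910291) = 1.942923
x_4 = g(1.942923) = 1.931556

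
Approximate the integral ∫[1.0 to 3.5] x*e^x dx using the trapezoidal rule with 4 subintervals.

f(x) = x*e^x
a = 1.0, b = 3.5, n = 4
h = (b - a)/n = 0.625000

Trapezoidal rule: (h/2)[f(x₀) + 2f(x₁) + 2f(x₂) + ... + f(xₙ)]

x_0 = 1.0000, f(x_0) = 2.718282, coefficient = 1
x_1 = 1.6250, f(x_1) = 8.252431, coefficient = 2
x_2 = 2.2500, f(x_2) = 21.347406, coefficient = 2
x_3 = 2.8750, f(x_3) = 50.960594, coefficient = 2
x_4 = 3.5000, f(x_4) = 115.904082, coefficient = 1

I ≈ (0.625000/2) × 279.743226 = 87.419758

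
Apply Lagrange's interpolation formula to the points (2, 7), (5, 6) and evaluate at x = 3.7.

Lagrange interpolation formula:
P(x) = Σ yᵢ × Lᵢ(x)
where Lᵢ(x) = Π_{j≠i} (x - xⱼ)/(xᵢ - xⱼ)

L_0(3.7) = (3.7 - 5)/(2 - 5) = 0.433333
L_1(3.7) = (3.7 - 2)/(5 - 2) = 0.566667

P(3.7) = 7×L_0(3.7) + 6×L_1(3.7)
P(3.7) = 6.433333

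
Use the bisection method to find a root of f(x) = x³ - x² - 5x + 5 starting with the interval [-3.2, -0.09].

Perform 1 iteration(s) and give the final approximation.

f(x) = x³ - x² - 5x + 5
Initial interval: [-3.2, -0.09]

Iteration 1:
  c_1 = (-3.200000 + (-0.090000))/2 = -1.645000
  f(c_1) = f(-1.645000) = 6.067564
  f(a) × f(c) < 0, new interval: [-3.200000, -1.645000]

After 1 iteration(s), the approximation is c_1 = -1.645000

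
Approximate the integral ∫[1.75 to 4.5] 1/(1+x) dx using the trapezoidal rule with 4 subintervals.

f(x) = 1/(1+x)
a = 1.75, b = 4.5, n = 4
h = (b - a)/n = 0.687500

Trapezoidal rule: (h/2)[f(x₀) + 2f(x₁) + 2f(x₂) + ... + f(xₙ)]

x_0 = 1.7500, f(x_0) = 0.363636, coefficient = 1
x_1 = 2.4375, f(x_1) = 0.290909, coefficient = 2
x_2 = 3.1250, f(x_2) = 0.242424, coefficient = 2
x_3 = 3.8125, f(x_3) = 0.207792, coefficient = 2
x_4 = 4.5000, f(x_4) = 0.181818, coefficient = 1

I ≈ (0.687500/2) × 2.027706 = 0.697024
Exact value: 0.693147
Error: 0.003877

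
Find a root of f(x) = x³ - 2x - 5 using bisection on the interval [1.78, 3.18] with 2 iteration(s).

f(x) = x³ - 2x - 5
Initial interval: [1.78, 3.18]

Iteration 1:
  c_1 = (1.780000 + 3.180000)/2 = 2.480000
  f(c_1) = f(2.480000) = 5.292992
  f(a) × f(c) < 0, new interval: [1.780000, 2.480000]
Iteration 2:
  c_2 = (1.780000 + 2.480000)/2 = 2.130000
  f(c_2) = f(2.130000) = 0.403597
  f(a) × f(c) < 0, new interval: [1.780000, 2.130000]

After 2 iteration(s), the approximation is c_2 = 2.130000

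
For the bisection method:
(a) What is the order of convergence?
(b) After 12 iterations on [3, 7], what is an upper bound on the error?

(a) Bisection has linear (order 1) convergence; the error is halved each step.

(b) Error bound = (b-a)/2^n = (7 - 3)/2^{12}
    = 4/2^{12}

(a) 1 (linear); (b) error ≤ 9.77e-04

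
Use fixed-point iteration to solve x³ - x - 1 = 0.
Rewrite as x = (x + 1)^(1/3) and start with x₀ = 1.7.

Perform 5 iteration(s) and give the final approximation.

Equation: x³ - x - 1 = 0
Fixed-point form: x = (x + 1)^(1/3)
x₀ = 1.7

x_1 = g(1.700000) = 1.392477
x_2 = g(1.392477) = 1.337465
x_3 = g(1.337465) = 1.327135
x_4 = g(1.327135) = 1.325177
x_5 = g(1.325177) = 1.324805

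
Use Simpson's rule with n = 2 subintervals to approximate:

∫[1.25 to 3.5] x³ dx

f(x) = x³
a = 1.25, b = 3.5, n = 2
h = (b - a)/n = 1.125000

Simpson's rule: (h/3)[f(x₀) + 4f(x₁) + 2f(x₂) + ... + f(xₙ)]

x_0 = 1.2500, f(x_0) = 1.953125, coefficient = 1
x_1 = 2.3750, f(x_1) = 13.396484, coefficient = 4
x_2 = 3.5000, f(x_2) = 42.875000, coefficient = 1

I ≈ (1.125000/3) × 98.414062 = 36.905273
Exact value: 36.905273
Error: 0.000000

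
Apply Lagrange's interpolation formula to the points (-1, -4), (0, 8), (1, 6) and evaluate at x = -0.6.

Lagrange interpolation formula:
P(x) = Σ yᵢ × Lᵢ(x)
where Lᵢ(x) = Π_{j≠i} (x - xⱼ)/(xᵢ - xⱼ)

L_0(-0.6) = (-0.6 - 0)/(-1 - 0) × (-0.6 - 1)/(-1 - 1) = 0.480000
L_1(-0.6) = (-0.6 - (-1))/(0 - (-1)) × (-0.6 - 1)/(0 - 1) = 0.640000
L_2(-0.6) = (-0.6 - (-1))/(1 - (-1)) × (-0.6 - 0)/(1 - 0) = -0.120000

P(-0.6) = (-4)×L_0(-0.6) + 8×L_1(-0.6) + 6×L_2(-0.6)
P(-0.6) = 2.480000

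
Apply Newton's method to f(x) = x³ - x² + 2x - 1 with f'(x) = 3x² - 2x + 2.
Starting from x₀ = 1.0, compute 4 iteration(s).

f(x) = x³ - x² + 2x - 1
f'(x) = 3x² - 2x + 2
x₀ = 1.0

Newton-Raphson formula: x_{n+1} = x_n - f(x_n)/f'(x_n)

Iteration 1:
  f(1.000000) = 1.000000
  f'(1.000000) = 3.000000
  x_1 = 1.000000 - 1.000000/3.000000 = 0.666667
Iteration 2:
  f(0.666667) = 0.185185
  f'(0.666667) = 2.000000
  x_2 = 0.666667 - 0.185185/2.000000 = 0.574074
Iteration 3:
  f(0.574074) = 0.007780
  f'(0.574074) = 1.840535
  x_3 = 0.574074 - 0.007780/1.840535 = 0.569847
Iteration 4:
  f(0.569847) = 0.000013
  f'(0.569847) = 1.834483
  x_4 = 0.569847 - 0.000013/1.834483 = 0.569840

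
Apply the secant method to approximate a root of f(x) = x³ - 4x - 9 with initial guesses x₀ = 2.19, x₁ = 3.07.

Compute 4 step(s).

f(x) = x³ - 4x - 9
x₀ = 2.19, x₁ = 3.07

Secant formula: x_{n+1} = x_n - f(x_n)(x_n - x_{n-1})/(f(x_n) - f(x_{n-1}))

Iteration 1:
  f(2.190000) = -7.256541
  f(3.070000) = 7.654443
  x_2 = 3.070000 - 7.654443×(3.070000 - 2.190000)/(7.654443 - (-7.256541))
       = 2.618259
Iteration 2:
  f(3.070000) = 7.654443
  f(2.618259) = -1.524145
  x_3 = 2.618259 - (-1.524145)×(2.618259 - 3.070000)/(-1.524145 - 7.654443)
       = 2.693272
Iteration 3:
  f(2.618259) = -1.524145
  f(2.693272) = -0.236860
  x_4 = 2.693272 - (-0.236860)×(2.693272 - 2.618259)/(-0.236860 - (-1.524145))
       = 2.707075
Iteration 4:
  f(2.693272) = -0.236860
  f(2.707075) = 0.009830
  x_5 = 2.707075 - 0.009830×(2.707075 - 2.693272)/(0.009830 - (-0.236860))
       = 2.706525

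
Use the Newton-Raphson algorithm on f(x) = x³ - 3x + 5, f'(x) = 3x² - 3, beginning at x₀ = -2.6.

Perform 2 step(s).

f(x) = x³ - 3x + 5
f'(x) = 3x² - 3
x₀ = -2.6

Newton-Raphson formula: x_{n+1} = x_n - f(x_n)/f'(x_n)

Iteration 1:
  f(-2.600000) = -4.776000
  f'(-2.600000) = 17.280000
  x_1 = -2.600000 - (-4.776000)/17.280000 = -2.323611
Iteration 2:
  f(-2.323611) = -0.574735
  f'(-2.323611) = 13.197506
  x_2 = -2.323611 - (-0.574735)/13.197506 = -2.280062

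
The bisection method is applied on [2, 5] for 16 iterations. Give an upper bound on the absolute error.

Bisection error bound: |error| ≤ (b-a)/2^n
|error| ≤ (5 - 2)/2^16 = 3/2^16
|error| ≤ 0.0000457764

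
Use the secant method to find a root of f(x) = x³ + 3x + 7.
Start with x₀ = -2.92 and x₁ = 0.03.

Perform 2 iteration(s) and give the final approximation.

f(x) = x³ + 3x + 7
x₀ = -2.92, x₁ = 0.03

Secant formula: x_{n+1} = x_n - f(x_n)(x_n - x_{n-1})/(f(x_n) - f(x_{n-1}))

Iteration 1:
  f(-2.920000) = -26.657088
  f(0.030000) = 7.090027
  x_2 = 0.030000 - 7.090027×(0.030000 - (-2.920000))/(7.090027 - (-26.657088))
       = -0.589774
Iteration 2:
  f(0.030000) = 7.090027
  f(-0.589774) = 5.025535
  x_3 = -0.589774 - 5.025535×(-0.589774 - 0.030000)/(5.025535 - 7.090027)
       = -2.098472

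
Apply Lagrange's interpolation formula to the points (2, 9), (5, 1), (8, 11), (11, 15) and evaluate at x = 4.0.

Lagrange interpolation formula:
P(x) = Σ yᵢ × Lᵢ(x)
where Lᵢ(x) = Π_{j≠i} (x - xⱼ)/(xᵢ - xⱼ)

L_0(4.0) = (4.0 - 5)/(2 - 5) × (4.0 - 8)/(2 - 8) × (4.0 - 11)/(2 - 11) = 0.172840
L_1(4.0) = (4.0 - 2)/(5 - 2) × (4.0 - 8)/(5 - 8) × (4.0 - 11)/(5 - 11) = 1.037037
L_2(4.0) = (4.0 - 2)/(8 - 2) × (4.0 - 5)/(8 - 5) × (4.0 - 11)/(8 - 11) = -0.259259
L_3(4.0) = (4.0 - 2)/(11 - 2) × (4.0 - 5)/(11 - 5) × (4.0 - 8)/(11 - 8) = 0.049383

P(4.0) = 9×L_0(4.0) + 1×L_1(4.0) + 11×L_2(4.0) + 15×L_3(4.0)
P(4.0) = 0.481481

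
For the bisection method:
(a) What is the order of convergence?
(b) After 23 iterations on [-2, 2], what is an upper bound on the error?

(a) Bisection has linear (order 1) convergence; the error is halved each step.

(b) Error bound = (b-a)/2^n = (2 - (-2))/2^{23}
    = 4/2^{23}

(a) 1 (linear); (b) error ≤ 4.77e-07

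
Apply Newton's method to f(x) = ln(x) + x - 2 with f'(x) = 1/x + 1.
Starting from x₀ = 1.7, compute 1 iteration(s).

f(x) = ln(x) + x - 2
f'(x) = 1/x + 1
x₀ = 1.7

Newton-Raphson formula: x_{n+1} = x_n - f(x_n)/f'(x_n)

Iteration 1:
  f(1.700000) = 0.230628
  f'(1.700000) = 1.588235
  x_1 = 1.700000 - 0.230628/1.588235 = 1.554790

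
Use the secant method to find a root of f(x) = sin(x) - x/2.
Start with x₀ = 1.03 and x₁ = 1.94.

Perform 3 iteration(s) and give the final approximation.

f(x) = sin(x) - x/2
x₀ = 1.03, x₁ = 1.94

Secant formula: x_{n+1} = x_n - f(x_n)(x_n - x_{n-1})/(f(x_n) - f(x_{n-1}))

Iteration 1:
  f(1.030000) = 0.342299
  f(1.940000) = -0.037385
  x_2 = 1.940000 - (-0.037385)×(1.940000 - 1.030000)/(-0.037385 - 0.342299)
       = 1.850398
Iteration 2:
  f(1.940000) = -0.037385
  f(1.850398) = 0.035966
  x_3 = 1.850398 - 0.035966×(1.850398 - 1.940000)/(0.035966 - (-0.037385))
       = 1.894333
Iteration 3:
  f(1.850398) = 0.035966
  f(1.894333) = 0.000951
  x_4 = 1.894333 - 0.000951×(1.894333 - 1.850398)/(0.000951 - 0.035966)
       = 1.895526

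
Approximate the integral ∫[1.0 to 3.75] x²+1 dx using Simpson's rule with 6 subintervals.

f(x) = x²+1
a = 1.0, b = 3.75, n = 6
h = (b - a)/n = 0.458333

Simpson's rule: (h/3)[f(x₀) + 4f(x₁) + 2f(x₂) + ... + f(xₙ)]

x_0 = 1.0000, f(x_0) = 2.000000, coefficient = 1
x_1 = 1.4583, f(x_1) = 3.126736, coefficient = 4
x_2 = 1.9167, f(x_2) = 4.673611, coefficient = 2
x_3 = 2.3750, f(x_3) = 6.640625, coefficient = 4
x_4 = 2.8333, f(x_4) = 9.027778, coefficient = 2
x_5 = 3.2917, f(x_5) = 11.835069, coefficient = 4
x_6 = 3.7500, f(x_6) = 15.062500, coefficient = 1

I ≈ (0.458333/3) × 130.875000 = 19.994792
Exact value: 19.994792
Error: 0.000000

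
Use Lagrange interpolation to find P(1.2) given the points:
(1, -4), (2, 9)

Lagrange interpolation formula:
P(x) = Σ yᵢ × Lᵢ(x)
where Lᵢ(x) = Π_{j≠i} (x - xⱼ)/(xᵢ - xⱼ)

L_0(1.2) = (1.2 - 2)/(1 - 2) = 0.800000
L_1(1.2) = (1.2 - 1)/(2 - 1) = 0.200000

P(1.2) = (-4)×L_0(1.2) + 9×L_1(1.2)
P(1.2) = -1.400000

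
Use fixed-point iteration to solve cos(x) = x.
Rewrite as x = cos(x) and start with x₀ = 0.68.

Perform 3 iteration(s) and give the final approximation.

Equation: cos(x) = x
Fixed-point form: x = cos(x)
x₀ = 0.68

x_1 = g(0.680000) = 0.777573
x_2 = g(0.777573) = 0.712618
x_3 = g(0.712618) = 0.756652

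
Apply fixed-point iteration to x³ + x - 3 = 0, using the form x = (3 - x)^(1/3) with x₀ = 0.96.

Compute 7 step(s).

Equation: x³ + x - 3 = 0
Fixed-point form: x = (3 - x)^(1/3)
x₀ = 0.96

x_1 = g(0.960000) = 1.268265
x_2 = g(1.268265) = 1.200864
x_3 = g(1.200864) = 1.216246
x_4 = g(1.216246) = 1.212770
x_5 = g(1.212770) = 1.213557
x_6 = g(1.213557) = 1.213379
x_7 = g(1.213379) = 1.213419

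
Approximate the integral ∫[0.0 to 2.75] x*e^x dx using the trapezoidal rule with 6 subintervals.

f(x) = x*e^x
a = 0.0, b = 2.75, n = 6
h = (b - a)/n = 0.458333

Trapezoidal rule: (h/2)[f(x₀) + 2f(x₁) + 2f(x₂) + ... + f(xₙ)]

x_0 = 0.0000, f(x_0) = 0.000000, coefficient = 1
x_1 = 0.4583, f(x_1) = 0.724825, coefficient = 2
x_2 = 0.9167, f(x_2) = 2.292528, coefficient = 2
x_3 = 1.3750, f(x_3) = 5.438230, coefficient = 2
x_4 = 1.8333, f(x_4) = 11.466952, coefficient = 2
x_5 = 2.2917, f(x_5) = 22.667814, coefficient = 2
x_6 = 2.7500, f(x_6) = 43.017238, coefficient = 1

I ≈ (0.458333/2) × 128.197936 = 29.378694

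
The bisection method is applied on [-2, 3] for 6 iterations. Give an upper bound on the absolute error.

Bisection error bound: |error| ≤ (b-a)/2^n
|error| ≤ (3 - (-2))/2^6 = 5/2^6
|error| ≤ 0.0781250000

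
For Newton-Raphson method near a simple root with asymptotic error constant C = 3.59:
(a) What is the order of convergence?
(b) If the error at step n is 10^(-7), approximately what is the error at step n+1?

(a) Newton-Raphson has quadratic (order 2) convergence near simple roots.
    This means |e_{n+1}| ≈ C|e_n|².

(b) With |e_n| = 10^(-7) and C = 3.59:
    |e_{n+1}| ≈ 3.59 × (10^(-7))² = 3.59 × 10^(-14)

(a) 2 (quadratic); (b) |e_{n+1}| ≈ 3.590e-14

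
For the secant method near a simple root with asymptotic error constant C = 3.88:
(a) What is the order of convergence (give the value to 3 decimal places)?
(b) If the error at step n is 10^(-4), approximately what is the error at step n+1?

(a) Secant method has superlinear convergence with order φ = (1+√5)/2 ≈ 1.618.
    This means |e_{n+1}| ≈ C|e_n|^1.618.

(b) With |e_n| = 10^(-4) and C = 3.88:
    |e_{n+1}| ≈ 3.88 × (10^(-4))^1.618 = 3.88 × 10^(-6.47)

(a) ≈ 1.618 (golden ratio); (b) |e_{n+1}| ≈ 1.308e-06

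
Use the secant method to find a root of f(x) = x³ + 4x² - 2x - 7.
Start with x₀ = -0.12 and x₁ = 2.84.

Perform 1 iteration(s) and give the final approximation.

f(x) = x³ + 4x² - 2x - 7
x₀ = -0.12, x₁ = 2.84

Secant formula: x_{n+1} = x_n - f(x_n)(x_n - x_{n-1})/(f(x_n) - f(x_{n-1}))

Iteration 1:
  f(-0.120000) = -6.704128
  f(2.840000) = 42.488704
  x_2 = 2.840000 - 42.488704×(2.840000 - (-0.120000))/(42.488704 - (-6.704128))
       = 0.283397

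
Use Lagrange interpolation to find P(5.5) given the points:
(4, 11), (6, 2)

Lagrange interpolation formula:
P(x) = Σ yᵢ × Lᵢ(x)
where Lᵢ(x) = Π_{j≠i} (x - xⱼ)/(xᵢ - xⱼ)

L_0(5.5) = (5.5 - 6)/(4 - 6) = 0.250000
L_1(5.5) = (5.5 - 4)/(6 - 4) = 0.750000

P(5.5) = 11×L_0(5.5) + 2×L_1(5.5)
P(5.5) = 4.250000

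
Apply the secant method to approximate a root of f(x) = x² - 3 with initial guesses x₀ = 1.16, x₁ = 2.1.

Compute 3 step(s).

f(x) = x² - 3
x₀ = 1.16, x₁ = 2.1

Secant formula: x_{n+1} = x_n - f(x_n)(x_n - x_{n-1})/(f(x_n) - f(x_{n-1}))

Iteration 1:
  f(1.160000) = -1.654400
  f(2.100000) = 1.410000
  x_2 = 2.100000 - 1.410000×(2.100000 - 1.160000)/(1.410000 - (-1.654400))
       = 1.667485
Iteration 2:
  f(2.100000) = 1.410000
  f(1.667485) = -0.219495
  x_3 = 1.667485 - (-0.219495)×(1.667485 - 2.100000)/(-0.219495 - 1.410000)
       = 1.725745
Iteration 3:
  f(1.667485) = -0.219495
  f(1.725745) = -0.021804
  x_4 = 1.725745 - (-0.021804)×(1.725745 - 1.667485)/(-0.021804 - (-0.219495))
       = 1.732171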